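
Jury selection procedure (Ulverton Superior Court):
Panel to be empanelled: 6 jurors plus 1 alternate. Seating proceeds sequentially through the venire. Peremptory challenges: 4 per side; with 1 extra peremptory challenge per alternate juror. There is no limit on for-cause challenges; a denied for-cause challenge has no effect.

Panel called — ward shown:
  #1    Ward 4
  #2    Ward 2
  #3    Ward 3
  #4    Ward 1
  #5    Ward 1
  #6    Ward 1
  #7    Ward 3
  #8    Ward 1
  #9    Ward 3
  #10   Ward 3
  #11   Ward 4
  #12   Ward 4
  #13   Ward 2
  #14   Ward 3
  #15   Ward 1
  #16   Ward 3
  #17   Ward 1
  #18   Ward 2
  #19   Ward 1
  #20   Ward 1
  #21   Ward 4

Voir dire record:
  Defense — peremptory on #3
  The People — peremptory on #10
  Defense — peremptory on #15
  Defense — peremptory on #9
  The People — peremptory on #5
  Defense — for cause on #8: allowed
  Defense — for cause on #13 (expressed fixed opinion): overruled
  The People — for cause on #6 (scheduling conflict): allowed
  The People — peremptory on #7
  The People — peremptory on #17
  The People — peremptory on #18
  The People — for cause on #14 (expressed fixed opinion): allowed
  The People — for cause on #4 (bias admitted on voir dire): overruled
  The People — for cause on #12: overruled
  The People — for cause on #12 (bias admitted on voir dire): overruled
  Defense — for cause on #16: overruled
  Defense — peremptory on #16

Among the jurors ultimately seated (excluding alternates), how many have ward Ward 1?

1

Removed: #3, #5, #6, #7, #8, #9, #10, #14, #15, #16, #17, #18.
Seated jurors 1–6: #1, #2, #4, #11, #12, #13 (alternates #19 not counted).
Of those, in Ward 1: #4 → 1.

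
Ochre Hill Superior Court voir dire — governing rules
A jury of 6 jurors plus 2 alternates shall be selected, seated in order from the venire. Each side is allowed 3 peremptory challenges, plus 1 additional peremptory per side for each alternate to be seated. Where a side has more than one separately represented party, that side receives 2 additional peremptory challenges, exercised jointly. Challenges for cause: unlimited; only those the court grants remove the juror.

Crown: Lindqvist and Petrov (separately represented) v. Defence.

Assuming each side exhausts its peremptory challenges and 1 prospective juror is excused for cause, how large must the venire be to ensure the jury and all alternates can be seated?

21

Seats to fill: 6 + 2 alternates = 8.
Peremptories — Crown: 3 + 1×2 + 2 = 7; Defence: 3 + 1×2 = 5; total 12.
For-cause removals: 1.
Minimum venire: 8 + 12 + 1 = 21.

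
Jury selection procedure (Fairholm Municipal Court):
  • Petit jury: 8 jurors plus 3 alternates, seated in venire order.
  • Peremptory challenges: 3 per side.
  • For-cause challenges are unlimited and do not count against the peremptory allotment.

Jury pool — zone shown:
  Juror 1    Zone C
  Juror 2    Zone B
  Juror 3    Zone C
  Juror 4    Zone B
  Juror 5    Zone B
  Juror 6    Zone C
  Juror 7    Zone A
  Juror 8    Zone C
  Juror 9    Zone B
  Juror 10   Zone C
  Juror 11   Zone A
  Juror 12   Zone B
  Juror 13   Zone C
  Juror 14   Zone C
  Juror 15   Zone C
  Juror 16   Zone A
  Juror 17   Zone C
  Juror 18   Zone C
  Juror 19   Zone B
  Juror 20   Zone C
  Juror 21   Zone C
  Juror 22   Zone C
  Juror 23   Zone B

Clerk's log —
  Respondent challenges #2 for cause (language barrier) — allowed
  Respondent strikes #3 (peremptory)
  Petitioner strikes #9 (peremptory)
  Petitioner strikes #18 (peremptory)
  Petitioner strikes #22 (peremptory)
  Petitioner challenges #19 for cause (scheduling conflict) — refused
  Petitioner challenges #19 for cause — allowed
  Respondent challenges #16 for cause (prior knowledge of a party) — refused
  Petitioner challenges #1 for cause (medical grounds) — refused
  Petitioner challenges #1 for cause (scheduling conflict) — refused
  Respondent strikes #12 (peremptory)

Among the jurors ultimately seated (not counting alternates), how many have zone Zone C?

Removed: #2, #3, #9, #12, #18, #19, #22.
Seated jurors 1–8: #1, #4, #5, #6, #7, #8, #10, #11 (alternates #13, #14, #15 not counted).
Of those, in Zone C: #1, #6, #8, #10 → 4.

4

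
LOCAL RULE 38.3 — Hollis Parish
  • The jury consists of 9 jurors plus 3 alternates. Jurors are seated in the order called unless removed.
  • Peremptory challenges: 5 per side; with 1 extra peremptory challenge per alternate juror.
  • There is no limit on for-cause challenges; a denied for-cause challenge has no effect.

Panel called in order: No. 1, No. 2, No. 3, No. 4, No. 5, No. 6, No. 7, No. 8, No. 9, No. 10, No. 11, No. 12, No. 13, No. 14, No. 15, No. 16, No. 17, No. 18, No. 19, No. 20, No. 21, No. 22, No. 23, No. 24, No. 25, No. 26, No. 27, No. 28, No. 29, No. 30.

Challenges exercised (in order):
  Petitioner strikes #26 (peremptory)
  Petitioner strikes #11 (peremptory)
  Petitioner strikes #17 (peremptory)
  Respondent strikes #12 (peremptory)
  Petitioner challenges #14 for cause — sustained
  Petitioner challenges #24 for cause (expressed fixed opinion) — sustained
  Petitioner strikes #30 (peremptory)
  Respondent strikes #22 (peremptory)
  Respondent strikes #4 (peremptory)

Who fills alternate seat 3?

Removed: #4, #11, #12, #14, #17, #22, #24, #26, #30.
Filling seats in venire order through position 12: #1, #2, #3, #5, #6, #7, #8, #9, #10, #13, #15, #16.
So alternate 3 is #16.

16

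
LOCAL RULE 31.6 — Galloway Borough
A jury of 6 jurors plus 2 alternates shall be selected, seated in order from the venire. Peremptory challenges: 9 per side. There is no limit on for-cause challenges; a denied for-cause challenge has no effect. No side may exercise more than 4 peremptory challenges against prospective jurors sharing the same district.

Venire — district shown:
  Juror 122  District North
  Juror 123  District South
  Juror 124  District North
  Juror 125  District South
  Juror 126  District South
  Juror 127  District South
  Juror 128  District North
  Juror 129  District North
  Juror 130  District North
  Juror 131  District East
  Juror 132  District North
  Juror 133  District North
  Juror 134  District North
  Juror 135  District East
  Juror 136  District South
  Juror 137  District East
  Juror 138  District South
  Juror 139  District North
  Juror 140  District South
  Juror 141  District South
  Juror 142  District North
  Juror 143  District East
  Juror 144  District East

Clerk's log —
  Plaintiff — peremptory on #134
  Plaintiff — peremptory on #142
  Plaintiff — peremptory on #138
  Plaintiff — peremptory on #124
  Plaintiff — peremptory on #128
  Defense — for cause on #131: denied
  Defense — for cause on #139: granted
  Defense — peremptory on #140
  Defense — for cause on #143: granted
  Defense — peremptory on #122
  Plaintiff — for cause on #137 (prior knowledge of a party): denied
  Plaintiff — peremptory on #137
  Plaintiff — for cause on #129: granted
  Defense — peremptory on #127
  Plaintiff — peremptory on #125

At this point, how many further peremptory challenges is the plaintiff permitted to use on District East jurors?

2

Plaintiff peremptories so far: #134, #142, #138, #124, #128, #137, #125 — 7 of 9 used, 2 left overall.
Against District East: #137 — 1 used; per-district cap 4 leaves 3.
Binding limit: min(2, 3) = 2.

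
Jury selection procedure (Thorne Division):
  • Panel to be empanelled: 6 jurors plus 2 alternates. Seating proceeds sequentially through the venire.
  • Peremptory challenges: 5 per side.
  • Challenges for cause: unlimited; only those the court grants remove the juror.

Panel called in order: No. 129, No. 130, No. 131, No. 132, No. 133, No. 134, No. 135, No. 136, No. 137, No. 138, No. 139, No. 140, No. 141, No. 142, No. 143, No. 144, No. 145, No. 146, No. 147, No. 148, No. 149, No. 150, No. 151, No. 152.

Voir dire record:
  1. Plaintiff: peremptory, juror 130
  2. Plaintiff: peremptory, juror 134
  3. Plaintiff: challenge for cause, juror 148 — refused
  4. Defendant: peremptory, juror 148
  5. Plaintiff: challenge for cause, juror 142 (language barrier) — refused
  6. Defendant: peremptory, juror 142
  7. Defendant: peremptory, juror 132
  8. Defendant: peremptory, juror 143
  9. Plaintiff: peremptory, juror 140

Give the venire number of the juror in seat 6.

137

Removed: #130, #132, #134, #140, #142, #143, #148.
Seating in order: seats 1–6 → #129, #131, #133, #135, #136, #137; alternates → #138, #139.
So seat 6 is #137.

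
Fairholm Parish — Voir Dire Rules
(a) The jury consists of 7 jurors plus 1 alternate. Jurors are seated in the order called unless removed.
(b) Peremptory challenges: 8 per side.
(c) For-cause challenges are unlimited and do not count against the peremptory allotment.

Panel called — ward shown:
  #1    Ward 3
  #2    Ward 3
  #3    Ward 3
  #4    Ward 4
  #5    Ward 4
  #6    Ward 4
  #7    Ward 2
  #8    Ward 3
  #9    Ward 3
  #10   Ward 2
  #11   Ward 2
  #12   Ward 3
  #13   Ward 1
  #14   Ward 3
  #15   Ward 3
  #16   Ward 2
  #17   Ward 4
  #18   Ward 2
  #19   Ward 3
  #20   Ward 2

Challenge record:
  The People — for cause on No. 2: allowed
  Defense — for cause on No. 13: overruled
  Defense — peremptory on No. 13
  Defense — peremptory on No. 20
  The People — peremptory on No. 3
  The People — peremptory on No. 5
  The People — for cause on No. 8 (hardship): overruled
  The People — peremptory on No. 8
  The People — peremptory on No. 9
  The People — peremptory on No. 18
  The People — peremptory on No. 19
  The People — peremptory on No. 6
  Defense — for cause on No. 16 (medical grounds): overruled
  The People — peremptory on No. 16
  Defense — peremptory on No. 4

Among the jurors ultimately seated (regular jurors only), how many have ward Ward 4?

Removed: #2, #3, #4, #5, #6, #8, #9, #13, #16, #18, #19, #20.
Seated jurors 1–7: #1, #7, #10, #11, #12, #14, #15 (alternates #17 not counted).
None of those are in Ward 4 → 0.

0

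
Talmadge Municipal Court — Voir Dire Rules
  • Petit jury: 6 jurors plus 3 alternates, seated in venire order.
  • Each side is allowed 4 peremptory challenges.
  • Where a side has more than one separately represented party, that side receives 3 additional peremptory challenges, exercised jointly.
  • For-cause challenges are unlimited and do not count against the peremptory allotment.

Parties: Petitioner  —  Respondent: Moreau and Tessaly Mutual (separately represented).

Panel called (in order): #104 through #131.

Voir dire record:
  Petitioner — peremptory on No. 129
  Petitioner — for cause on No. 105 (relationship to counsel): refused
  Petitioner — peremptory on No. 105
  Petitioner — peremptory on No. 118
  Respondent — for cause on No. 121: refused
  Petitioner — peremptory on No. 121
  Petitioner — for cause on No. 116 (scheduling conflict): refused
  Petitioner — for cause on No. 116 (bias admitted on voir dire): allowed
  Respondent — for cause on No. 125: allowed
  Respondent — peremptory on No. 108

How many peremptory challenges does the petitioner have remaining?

Petitioner allotment: 4.
Petitioner peremptories used: #129, #105, #118, #121 — 4 (for-cause on #105, #116, #116 don't count).
Remaining: 4 − 4 = 0.

0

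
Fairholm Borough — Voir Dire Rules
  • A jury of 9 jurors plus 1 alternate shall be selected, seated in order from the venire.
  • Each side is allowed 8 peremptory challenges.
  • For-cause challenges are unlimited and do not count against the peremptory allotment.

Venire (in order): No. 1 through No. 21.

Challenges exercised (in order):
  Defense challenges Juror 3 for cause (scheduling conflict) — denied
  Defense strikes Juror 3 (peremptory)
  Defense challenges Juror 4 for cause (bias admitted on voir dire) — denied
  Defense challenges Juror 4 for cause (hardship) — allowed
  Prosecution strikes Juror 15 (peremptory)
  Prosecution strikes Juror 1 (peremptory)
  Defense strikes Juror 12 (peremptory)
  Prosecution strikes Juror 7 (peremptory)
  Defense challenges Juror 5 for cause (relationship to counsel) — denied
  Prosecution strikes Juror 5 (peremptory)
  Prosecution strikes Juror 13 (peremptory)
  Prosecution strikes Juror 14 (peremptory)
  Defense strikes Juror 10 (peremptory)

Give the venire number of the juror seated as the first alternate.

Removed: #1, #3, #4, #5, #7, #10, #12, #13, #14, #15.
Filling seats in venire order through position 10: #2, #6, #8, #9, #11, #16, #17, #18, #19, #20.
So alternate 1 is #20.

20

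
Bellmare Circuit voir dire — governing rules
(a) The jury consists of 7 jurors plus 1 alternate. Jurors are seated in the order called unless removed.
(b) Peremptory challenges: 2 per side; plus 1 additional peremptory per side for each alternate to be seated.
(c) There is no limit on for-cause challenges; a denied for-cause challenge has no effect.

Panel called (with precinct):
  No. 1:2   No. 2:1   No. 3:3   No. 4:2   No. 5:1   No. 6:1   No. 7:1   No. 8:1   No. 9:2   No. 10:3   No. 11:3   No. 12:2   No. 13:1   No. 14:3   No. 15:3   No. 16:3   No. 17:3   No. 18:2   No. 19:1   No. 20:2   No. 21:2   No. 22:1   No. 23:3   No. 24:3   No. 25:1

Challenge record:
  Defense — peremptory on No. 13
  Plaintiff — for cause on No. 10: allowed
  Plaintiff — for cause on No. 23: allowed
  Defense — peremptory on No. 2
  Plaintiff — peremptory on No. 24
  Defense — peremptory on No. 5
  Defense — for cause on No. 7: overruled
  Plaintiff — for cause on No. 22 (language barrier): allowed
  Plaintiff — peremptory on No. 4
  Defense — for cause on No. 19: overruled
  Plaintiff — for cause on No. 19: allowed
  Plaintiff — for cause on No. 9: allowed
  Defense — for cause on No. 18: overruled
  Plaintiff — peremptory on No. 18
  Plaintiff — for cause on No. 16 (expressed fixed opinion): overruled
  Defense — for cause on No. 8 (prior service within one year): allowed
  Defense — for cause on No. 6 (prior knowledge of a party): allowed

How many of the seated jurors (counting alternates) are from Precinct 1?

Removed: #2, #4, #5, #6, #8, #9, #10, #13, #18, #19, #22, #23, #24.
Seated (8 incl. alternates): #1, #3, #7, #11, #12, #14, #15, #16.
Of those, in Precinct 1: #7 → 1.

1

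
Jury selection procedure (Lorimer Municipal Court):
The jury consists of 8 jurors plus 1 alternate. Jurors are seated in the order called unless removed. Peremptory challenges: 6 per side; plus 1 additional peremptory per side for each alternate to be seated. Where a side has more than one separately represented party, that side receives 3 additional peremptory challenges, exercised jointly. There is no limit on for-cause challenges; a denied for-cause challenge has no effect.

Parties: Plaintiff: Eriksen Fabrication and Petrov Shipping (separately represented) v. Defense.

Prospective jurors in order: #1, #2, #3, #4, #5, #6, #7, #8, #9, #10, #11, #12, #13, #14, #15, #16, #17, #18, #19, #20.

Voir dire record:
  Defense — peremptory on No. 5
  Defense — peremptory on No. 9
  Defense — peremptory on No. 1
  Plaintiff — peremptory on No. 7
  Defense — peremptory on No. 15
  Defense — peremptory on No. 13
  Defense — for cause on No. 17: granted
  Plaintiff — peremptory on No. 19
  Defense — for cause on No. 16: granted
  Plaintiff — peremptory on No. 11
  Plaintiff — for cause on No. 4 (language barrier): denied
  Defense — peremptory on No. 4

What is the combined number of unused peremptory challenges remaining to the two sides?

8

Plaintiff allotment: 6 base + 1 × 1 alternate + 3 multi-party = 10. Defense allotment: 6 base + 1 × 1 alternate = 7.
Plaintiff peremptories used: #7, #19, #11 — 3 (the for-cause on #4 doesn't count).
Defense peremptories used: #5, #9, #1, #15, #13, #4 — 6 (for-cause on #17, #16 don't count).
Remaining: (10 − 3) + (7 − 6) = 8.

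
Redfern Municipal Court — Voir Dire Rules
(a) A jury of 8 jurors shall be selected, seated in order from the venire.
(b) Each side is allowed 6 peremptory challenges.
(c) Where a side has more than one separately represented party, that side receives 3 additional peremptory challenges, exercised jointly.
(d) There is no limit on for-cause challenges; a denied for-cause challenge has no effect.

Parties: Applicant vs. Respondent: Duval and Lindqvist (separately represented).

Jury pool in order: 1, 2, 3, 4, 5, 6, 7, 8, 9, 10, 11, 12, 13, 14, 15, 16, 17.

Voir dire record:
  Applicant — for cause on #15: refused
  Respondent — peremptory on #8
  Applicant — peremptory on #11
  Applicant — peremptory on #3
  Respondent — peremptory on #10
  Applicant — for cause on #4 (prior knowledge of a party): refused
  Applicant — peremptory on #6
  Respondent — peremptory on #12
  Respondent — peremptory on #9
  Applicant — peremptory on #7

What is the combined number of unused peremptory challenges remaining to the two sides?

Applicant allotment: 6. Respondent allotment: 6 base + 3 multi-party = 9.
Applicant peremptories used: #11, #3, #6, #7 — 4 (for-cause on #15, #4 don't count).
Respondent peremptories used: #8, #10, #12, #9 — 4.
Remaining: (6 − 4) + (9 − 4) = 7.

7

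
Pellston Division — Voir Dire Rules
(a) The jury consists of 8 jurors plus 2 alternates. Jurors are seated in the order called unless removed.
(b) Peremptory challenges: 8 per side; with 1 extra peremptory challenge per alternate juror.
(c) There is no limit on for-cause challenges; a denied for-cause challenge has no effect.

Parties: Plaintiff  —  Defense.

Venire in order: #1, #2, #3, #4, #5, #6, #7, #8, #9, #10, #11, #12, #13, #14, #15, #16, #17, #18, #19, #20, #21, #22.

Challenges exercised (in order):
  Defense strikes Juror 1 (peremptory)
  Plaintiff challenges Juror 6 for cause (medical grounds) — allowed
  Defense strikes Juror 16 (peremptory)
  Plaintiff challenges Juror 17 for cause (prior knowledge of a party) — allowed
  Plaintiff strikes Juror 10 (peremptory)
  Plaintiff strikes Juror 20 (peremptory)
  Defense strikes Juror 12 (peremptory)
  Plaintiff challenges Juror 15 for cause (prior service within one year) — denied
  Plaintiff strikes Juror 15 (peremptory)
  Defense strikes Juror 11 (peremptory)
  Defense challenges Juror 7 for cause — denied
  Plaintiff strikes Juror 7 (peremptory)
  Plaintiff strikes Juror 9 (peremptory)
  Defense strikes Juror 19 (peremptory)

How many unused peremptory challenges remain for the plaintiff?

5

Plaintiff allotment: 8 base + 1 × 2 alternates = 10.
Plaintiff peremptories used: #10, #20, #15, #7, #9 — 5 (for-cause on #6, #17, #15 don't count).
Remaining: 10 − 5 = 5.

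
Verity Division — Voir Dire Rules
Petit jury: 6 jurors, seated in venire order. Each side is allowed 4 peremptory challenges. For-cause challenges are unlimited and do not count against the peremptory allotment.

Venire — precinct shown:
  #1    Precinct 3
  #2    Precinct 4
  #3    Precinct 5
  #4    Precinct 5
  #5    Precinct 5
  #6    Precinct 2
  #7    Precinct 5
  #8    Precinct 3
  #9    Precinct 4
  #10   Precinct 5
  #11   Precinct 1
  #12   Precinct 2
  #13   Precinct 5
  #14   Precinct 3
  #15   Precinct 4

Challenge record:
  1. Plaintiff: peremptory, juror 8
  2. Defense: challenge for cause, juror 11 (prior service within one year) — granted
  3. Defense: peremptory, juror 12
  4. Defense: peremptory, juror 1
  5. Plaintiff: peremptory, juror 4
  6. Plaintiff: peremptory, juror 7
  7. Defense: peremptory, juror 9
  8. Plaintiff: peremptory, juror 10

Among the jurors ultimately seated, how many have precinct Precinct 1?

Removed: #1, #4, #7, #8, #9, #10, #11, #12.
Seated jurors 1–6: #2, #3, #5, #6, #13, #14.
None of those are in Precinct 1 → 0.

0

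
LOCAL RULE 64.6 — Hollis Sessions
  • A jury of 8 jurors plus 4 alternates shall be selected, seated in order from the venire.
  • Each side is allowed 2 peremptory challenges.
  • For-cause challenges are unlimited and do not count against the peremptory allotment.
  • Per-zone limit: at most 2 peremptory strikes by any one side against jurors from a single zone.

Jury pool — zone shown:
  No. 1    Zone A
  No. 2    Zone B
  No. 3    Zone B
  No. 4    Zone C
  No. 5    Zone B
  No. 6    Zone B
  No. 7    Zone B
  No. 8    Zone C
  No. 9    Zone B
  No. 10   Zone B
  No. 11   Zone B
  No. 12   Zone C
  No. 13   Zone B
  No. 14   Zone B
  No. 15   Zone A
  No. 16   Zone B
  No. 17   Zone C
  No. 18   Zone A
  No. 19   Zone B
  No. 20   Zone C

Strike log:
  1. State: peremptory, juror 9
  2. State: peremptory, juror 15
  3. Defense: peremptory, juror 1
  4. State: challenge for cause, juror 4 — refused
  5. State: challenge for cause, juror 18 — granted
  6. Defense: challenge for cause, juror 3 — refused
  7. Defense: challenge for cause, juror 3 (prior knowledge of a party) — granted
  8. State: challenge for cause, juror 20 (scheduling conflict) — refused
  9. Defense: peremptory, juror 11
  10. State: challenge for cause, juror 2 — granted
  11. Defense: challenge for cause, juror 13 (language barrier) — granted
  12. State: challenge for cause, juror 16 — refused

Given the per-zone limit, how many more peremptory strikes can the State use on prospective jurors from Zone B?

0

State peremptories so far: #9, #15 — 2 of 2 used, 0 left overall.
Against Zone B: #9 — 1 used; per-zone cap 2 leaves 1.
Binding limit: min(0, 1) = 0.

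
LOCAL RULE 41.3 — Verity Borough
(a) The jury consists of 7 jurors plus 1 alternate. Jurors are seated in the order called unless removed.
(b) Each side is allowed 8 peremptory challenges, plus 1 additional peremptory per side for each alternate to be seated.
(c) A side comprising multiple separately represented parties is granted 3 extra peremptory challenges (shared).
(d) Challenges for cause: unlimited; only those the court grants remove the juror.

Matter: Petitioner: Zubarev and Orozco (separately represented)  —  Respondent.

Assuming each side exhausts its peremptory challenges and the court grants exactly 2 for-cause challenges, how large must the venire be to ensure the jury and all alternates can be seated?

31

Seats to fill: 7 + 1 alternates = 8.
Peremptories — Petitioner: 8 + 1×1 + 3 = 12; Respondent: 8 + 1×1 = 9; total 21.
For-cause removals: 2.
Minimum venire: 8 + 21 + 2 = 31.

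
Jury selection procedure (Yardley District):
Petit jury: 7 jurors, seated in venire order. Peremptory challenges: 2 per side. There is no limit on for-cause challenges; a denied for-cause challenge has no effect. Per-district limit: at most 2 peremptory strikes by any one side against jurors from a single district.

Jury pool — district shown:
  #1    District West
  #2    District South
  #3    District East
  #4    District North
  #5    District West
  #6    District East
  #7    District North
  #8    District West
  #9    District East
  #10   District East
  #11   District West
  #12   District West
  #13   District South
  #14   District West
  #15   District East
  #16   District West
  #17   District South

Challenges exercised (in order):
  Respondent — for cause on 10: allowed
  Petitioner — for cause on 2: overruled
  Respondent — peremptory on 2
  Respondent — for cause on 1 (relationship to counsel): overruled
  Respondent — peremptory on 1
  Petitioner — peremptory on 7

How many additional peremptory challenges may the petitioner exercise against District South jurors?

Petitioner peremptories so far: #7 — 1 of 2 used, 1 left overall.
Against District South: none yet — per-district cap 2 leaves 2.
Binding limit: min(1, 2) = 1.

1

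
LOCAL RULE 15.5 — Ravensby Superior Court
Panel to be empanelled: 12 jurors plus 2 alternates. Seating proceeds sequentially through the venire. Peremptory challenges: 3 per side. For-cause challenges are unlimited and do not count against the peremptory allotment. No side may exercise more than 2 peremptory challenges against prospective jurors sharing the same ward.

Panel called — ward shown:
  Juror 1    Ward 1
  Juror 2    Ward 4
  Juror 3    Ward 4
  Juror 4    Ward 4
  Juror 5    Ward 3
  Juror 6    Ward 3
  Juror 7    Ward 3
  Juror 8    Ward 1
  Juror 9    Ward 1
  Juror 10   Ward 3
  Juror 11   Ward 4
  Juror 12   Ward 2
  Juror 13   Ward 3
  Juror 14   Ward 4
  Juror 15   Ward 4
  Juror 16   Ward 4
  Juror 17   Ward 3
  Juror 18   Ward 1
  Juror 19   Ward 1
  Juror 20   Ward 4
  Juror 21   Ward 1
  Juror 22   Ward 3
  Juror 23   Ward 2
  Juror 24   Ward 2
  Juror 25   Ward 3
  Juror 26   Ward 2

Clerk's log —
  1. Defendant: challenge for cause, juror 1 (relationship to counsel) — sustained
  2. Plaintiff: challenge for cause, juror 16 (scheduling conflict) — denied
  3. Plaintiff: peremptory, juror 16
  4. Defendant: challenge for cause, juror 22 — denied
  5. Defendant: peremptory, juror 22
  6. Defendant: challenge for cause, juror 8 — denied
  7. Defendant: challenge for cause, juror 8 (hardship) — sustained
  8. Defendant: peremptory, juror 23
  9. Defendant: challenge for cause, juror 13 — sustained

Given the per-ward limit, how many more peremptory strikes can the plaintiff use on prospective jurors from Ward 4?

Plaintiff peremptories so far: #16 — 1 of 3 used, 2 left overall.
Against Ward 4: #16 — 1 used; per-ward cap 2 leaves 1.
Binding limit: min(2, 1) = 1.

1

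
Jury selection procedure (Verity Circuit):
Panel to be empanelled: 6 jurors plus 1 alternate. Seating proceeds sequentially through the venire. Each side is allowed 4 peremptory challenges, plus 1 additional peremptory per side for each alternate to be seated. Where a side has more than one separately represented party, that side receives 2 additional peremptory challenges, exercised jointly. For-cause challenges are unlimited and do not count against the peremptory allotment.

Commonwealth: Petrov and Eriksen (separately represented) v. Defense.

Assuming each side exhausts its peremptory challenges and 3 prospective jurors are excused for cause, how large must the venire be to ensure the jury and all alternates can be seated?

22

Seats to fill: 6 + 1 alternates = 7.
Peremptories — Commonwealth: 4 + 1×1 + 2 = 7; Defense: 4 + 1×1 = 5; total 12.
For-cause removals: 3.
Minimum venire: 7 + 12 + 3 = 22.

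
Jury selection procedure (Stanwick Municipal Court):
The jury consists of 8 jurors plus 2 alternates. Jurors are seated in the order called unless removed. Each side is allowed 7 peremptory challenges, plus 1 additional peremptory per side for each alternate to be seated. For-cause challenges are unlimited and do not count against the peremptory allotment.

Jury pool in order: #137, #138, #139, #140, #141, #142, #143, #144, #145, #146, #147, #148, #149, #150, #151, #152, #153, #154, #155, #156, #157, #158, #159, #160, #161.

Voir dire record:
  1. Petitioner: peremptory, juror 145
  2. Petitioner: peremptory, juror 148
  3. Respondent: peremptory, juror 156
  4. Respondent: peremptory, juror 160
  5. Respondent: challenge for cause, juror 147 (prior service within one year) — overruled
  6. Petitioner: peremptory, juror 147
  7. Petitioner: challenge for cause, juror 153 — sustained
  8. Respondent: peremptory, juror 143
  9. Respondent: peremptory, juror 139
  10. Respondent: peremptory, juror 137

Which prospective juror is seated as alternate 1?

151

Removed: #137, #139, #143, #145, #147, #148, #153, #156, #160.
Seating in order: seats 1–8 → #138, #140, #141, #142, #144, #146, #149, #150; alternates → #151, #152.
So alternate 1 is #151.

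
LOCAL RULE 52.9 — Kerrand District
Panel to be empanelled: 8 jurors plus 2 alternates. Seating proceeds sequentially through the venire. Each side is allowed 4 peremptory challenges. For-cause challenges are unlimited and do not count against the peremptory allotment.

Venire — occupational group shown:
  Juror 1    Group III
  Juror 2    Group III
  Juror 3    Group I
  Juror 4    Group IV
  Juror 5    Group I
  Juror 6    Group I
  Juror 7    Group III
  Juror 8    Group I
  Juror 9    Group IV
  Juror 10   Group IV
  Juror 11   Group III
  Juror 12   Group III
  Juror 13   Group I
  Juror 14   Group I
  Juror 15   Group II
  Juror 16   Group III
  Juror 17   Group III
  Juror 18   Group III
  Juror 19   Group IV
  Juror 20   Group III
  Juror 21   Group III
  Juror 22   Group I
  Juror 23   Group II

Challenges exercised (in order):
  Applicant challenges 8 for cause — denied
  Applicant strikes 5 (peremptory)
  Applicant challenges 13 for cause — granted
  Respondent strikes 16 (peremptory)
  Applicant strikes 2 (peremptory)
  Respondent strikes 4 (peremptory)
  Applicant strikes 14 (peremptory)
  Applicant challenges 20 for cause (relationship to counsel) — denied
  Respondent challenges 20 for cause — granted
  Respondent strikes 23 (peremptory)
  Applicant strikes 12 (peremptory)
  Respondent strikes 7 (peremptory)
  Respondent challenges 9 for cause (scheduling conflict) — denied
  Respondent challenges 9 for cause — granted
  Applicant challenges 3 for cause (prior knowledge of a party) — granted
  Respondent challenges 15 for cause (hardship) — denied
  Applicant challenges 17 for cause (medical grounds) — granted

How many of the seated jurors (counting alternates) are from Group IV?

Removed: #2, #3, #4, #5, #7, #9, #12, #13, #14, #16, #17, #20, #23.
Seated (10 incl. alternates): #1, #6, #8, #10, #11, #15, #18, #19, #21, #22.
Of those, in Group IV: #10, #19 → 2.

2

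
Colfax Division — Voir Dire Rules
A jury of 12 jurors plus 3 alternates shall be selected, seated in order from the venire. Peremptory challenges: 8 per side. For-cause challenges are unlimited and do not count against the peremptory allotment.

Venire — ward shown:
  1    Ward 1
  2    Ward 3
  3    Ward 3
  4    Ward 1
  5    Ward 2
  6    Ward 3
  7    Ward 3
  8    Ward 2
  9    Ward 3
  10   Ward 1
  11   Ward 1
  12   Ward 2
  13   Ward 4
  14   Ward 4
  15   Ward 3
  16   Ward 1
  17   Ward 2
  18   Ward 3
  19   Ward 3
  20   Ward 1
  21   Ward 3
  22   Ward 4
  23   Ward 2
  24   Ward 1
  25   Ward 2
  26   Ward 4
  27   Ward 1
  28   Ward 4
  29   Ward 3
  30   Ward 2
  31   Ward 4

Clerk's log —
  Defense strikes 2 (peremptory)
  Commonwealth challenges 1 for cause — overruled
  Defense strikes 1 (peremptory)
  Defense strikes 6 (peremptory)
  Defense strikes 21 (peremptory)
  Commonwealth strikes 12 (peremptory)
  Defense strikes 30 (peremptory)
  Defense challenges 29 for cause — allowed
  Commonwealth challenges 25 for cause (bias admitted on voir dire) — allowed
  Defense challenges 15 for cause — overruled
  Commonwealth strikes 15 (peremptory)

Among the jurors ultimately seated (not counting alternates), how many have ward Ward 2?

Removed: #1, #2, #6, #12, #15, #21, #25, #29, #30.
Seated jurors 1–12: #3, #4, #5, #7, #8, #9, #10, #11, #13, #14, #16, #17 (alternates #18, #19, #20 not counted).
Of those, in Ward 2: #5, #8, #17 → 3.

3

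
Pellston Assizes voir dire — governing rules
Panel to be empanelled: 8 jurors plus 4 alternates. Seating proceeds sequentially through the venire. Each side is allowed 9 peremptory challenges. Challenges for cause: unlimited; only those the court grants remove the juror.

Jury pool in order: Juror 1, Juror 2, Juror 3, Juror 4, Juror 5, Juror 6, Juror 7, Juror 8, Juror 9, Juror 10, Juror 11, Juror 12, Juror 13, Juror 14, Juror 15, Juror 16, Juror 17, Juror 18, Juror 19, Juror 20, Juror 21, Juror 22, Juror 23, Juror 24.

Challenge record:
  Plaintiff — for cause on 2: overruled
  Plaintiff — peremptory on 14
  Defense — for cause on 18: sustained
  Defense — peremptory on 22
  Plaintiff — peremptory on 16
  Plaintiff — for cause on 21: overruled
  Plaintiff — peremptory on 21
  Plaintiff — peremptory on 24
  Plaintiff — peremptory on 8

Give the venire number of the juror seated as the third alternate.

12

Removed: #8, #14, #16, #18, #21, #22, #24. (#2 stays — for-cause denied.)
Filling seats in venire order through position 11: #1, #2, #3, #4, #5, #6, #7, #9, #10, #11, #12.
So alternate 3 is #12.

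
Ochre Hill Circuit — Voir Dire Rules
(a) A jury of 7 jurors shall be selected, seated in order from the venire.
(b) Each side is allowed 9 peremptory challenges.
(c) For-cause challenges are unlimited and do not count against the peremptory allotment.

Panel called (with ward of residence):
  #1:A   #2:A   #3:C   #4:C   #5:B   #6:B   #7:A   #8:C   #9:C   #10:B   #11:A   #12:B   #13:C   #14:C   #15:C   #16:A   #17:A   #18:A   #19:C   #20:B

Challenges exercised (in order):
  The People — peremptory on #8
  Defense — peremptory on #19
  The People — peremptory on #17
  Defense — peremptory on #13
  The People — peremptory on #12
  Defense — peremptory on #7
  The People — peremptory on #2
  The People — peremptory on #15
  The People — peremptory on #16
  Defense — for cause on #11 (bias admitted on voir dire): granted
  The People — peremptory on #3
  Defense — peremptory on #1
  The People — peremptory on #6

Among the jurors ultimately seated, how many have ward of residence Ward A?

Removed: #1, #2, #3, #6, #7, #8, #11, #12, #13, #15, #16, #17, #19.
Seated jurors 1–7: #4, #5, #9, #10, #14, #18, #20.
Of those, in Ward A: #18 → 1.

1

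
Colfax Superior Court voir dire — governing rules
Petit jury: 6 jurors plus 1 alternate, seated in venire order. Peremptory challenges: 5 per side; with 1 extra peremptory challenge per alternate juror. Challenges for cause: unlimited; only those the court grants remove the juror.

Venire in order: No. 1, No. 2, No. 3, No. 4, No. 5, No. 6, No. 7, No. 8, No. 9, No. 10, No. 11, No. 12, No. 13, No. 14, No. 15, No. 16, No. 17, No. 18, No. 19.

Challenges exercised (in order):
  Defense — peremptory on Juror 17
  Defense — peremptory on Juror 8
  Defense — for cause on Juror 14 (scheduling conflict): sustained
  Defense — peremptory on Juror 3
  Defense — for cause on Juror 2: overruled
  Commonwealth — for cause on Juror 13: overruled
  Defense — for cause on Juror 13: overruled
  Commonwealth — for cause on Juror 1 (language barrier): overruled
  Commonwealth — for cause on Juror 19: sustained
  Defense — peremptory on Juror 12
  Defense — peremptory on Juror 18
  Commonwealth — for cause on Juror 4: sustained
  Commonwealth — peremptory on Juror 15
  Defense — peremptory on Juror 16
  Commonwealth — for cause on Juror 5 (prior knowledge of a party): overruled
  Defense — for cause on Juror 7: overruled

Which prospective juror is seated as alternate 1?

Removed: #3, #4, #8, #12, #14, #15, #16, #17, #18, #19. (#1, #2, #5, #7, #13 stay — for-cause denied.)
Seating in order: seats 1–6 → #1, #2, #5, #6, #7, #9; alternates → #10.
So alternate 1 is #10.

10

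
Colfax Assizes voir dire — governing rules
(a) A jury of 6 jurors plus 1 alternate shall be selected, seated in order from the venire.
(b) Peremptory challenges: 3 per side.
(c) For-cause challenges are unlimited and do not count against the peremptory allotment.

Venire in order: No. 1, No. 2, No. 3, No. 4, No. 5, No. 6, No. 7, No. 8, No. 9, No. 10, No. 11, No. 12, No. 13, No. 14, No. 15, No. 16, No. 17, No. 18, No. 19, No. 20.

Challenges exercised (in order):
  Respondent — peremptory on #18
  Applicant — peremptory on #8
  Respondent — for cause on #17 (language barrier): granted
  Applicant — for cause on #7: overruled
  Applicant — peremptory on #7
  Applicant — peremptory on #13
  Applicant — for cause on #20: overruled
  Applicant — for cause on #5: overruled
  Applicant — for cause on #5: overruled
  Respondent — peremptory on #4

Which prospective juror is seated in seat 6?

9

Removed: #4, #7, #8, #13, #17, #18. (#5, #20 stay — for-cause denied.)
Filling seats in venire order through position 6: #1, #2, #3, #5, #6, #9.
So seat 6 is #9.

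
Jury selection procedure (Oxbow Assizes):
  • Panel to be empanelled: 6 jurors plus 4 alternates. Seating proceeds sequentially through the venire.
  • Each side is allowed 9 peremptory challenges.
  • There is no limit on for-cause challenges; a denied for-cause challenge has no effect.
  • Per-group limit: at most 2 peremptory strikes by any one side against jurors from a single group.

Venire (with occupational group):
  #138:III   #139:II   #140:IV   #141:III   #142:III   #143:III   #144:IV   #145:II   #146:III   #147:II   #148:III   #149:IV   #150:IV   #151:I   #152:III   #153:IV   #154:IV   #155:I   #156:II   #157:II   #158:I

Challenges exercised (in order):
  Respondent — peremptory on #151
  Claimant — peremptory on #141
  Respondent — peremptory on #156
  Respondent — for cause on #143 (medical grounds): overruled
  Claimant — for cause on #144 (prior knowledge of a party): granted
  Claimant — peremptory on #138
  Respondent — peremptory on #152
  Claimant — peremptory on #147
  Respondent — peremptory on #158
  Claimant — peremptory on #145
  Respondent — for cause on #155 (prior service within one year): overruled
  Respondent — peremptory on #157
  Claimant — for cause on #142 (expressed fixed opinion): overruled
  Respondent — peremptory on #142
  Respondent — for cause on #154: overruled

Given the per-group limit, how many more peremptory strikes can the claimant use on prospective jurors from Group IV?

Claimant peremptories so far: #141, #138, #147, #145 — 4 of 9 used, 5 left overall.
Against Group IV: none yet — per-group cap 2 leaves 2.
Binding limit: min(5, 2) = 2.

2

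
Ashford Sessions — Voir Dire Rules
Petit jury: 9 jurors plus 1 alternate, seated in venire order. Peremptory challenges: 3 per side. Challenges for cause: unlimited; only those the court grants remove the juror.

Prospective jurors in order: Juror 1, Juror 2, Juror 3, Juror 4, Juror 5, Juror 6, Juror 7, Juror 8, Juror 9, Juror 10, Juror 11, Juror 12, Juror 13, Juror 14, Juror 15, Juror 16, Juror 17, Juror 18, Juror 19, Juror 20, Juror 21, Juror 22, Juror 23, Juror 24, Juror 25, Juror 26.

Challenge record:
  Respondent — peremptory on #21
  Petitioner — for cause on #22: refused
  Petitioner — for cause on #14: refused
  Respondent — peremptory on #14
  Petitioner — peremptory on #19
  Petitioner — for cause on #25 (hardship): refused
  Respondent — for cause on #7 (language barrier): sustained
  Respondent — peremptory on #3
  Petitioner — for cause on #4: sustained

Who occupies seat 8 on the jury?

11

Removed: #3, #4, #7, #14, #19, #21. (#22, #25 stay — for-cause denied.)
Seating in order: seats 1–9 → #1, #2, #5, #6, #8, #9, #10, #11, #12; alternates → #13.
So seat 8 is #11.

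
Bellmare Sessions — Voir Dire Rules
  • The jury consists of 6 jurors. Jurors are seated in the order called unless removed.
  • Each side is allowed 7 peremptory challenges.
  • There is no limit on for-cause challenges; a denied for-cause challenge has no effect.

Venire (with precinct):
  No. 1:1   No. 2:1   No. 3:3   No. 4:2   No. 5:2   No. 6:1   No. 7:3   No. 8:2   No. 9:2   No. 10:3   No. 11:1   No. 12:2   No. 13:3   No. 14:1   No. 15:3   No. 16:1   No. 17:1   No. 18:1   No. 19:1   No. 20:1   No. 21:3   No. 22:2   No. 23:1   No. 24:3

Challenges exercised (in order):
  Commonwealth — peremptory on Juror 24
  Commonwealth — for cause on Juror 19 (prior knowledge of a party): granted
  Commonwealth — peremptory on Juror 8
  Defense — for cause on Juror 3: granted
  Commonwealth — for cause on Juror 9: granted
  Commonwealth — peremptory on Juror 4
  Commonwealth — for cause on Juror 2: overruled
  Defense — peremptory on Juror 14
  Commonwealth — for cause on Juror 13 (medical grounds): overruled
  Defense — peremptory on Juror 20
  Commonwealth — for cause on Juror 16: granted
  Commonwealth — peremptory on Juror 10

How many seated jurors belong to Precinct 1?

Removed: #3, #4, #8, #9, #10, #14, #16, #19, #20, #24.
Seated jurors 1–6: #1, #2, #5, #6, #7, #11.
Of those, in Precinct 1: #1, #2, #6, #11 → 4.

4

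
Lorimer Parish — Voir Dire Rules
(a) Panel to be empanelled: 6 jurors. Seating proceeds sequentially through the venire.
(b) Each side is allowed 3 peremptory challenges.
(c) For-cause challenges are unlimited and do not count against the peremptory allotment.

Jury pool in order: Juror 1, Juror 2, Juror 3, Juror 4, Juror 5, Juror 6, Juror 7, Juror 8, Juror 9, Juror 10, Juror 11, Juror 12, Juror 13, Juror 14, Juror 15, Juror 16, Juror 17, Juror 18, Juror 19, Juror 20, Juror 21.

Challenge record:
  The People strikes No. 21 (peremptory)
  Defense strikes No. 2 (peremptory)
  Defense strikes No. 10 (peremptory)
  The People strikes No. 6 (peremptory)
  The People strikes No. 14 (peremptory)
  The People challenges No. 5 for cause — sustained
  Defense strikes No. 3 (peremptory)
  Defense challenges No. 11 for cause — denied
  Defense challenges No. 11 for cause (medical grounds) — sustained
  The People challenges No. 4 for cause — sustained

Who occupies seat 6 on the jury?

Removed: #2, #3, #4, #5, #6, #10, #11, #14, #21.
Seating in order: seats 1–6 → #1, #7, #8, #9, #12, #13.
So seat 6 is #13.

13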